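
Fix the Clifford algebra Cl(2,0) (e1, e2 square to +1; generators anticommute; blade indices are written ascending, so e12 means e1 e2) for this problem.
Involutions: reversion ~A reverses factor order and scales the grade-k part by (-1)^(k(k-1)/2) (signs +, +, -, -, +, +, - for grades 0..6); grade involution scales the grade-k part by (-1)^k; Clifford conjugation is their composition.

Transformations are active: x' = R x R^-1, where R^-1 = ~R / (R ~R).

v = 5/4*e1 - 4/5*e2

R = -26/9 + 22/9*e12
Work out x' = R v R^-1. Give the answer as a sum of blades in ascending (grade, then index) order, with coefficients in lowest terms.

~R = -26/9 - 22/9*e12, and R ~R = 1160/81, so R^-1 = ~R / (1160/81).
R v = -167/30*e1 - 67/90*e2
Answer: 722/725*e1 + 3191/2900*e2


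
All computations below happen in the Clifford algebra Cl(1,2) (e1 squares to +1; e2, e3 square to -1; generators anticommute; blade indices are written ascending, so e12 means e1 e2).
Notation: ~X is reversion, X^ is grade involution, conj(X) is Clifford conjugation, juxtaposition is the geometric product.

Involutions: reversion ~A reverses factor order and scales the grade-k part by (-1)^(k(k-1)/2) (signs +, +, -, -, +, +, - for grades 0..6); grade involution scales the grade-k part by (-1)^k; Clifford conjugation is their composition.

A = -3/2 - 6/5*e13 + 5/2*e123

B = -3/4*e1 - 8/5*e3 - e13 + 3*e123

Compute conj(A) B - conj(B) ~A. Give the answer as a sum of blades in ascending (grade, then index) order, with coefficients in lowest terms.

first term: -87/10 + 609/200*e1 - 11/10*e2 + 33/10*e3 + 4*e12 + 3/2*e13 - 15/8*e23 - 9/2*e123
second term: 87/10 + 159/200*e1 - 11/10*e2 - 3/2*e3 + 4*e12 - 3/2*e13 - 15/8*e23 - 9/2*e123
Answer: -87/5 + 9/4*e1 + 24/5*e3 + 3*e13


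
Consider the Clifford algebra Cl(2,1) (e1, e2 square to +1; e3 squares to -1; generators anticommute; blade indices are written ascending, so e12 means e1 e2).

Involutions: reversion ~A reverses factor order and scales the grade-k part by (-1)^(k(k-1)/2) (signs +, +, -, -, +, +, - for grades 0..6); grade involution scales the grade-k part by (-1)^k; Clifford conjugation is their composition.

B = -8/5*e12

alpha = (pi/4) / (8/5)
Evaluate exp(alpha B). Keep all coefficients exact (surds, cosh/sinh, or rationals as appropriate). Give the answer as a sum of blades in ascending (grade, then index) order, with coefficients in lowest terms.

B^2 = (-8/5)^2*(e12)^2 = 64/25*(-1) = -64/25 (a basis 2-blade squares to minus the product of its generators' squares).
B^2 = -64/25 — the series telescopes trigonometrically here: l = 8/5, alpha*l = pi/4, so exp(alpha B) = cos(pi/4) + (sin(pi/4)/(8/5))*B = sqrt(2)/2 + (5*sqrt(2)/16)*B.
Answer: sqrt(2)/2 - sqrt(2)/2*e12


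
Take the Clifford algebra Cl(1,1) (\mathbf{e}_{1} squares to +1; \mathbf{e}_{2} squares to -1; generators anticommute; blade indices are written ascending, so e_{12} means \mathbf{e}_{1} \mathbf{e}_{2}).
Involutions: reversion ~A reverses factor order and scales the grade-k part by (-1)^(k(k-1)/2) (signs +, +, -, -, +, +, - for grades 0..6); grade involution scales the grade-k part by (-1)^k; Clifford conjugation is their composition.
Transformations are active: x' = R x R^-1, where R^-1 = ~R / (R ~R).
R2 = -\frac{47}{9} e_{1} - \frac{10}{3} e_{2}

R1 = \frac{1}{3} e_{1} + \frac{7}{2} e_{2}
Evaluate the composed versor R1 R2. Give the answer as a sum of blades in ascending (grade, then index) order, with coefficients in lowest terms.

Distribute over the terms of R1 (each basis-blade product reordered to ascending indices, repeated generators contracted through their squares):
(\frac{1}{3} e_{1}) R2 = -\frac{47}{27} - \frac{10}{9} e_{12}
(\frac{7}{2} e_{2}) R2 = \frac{35}{3} + \frac{329}{18} e_{12}
Summing the partial products and collecting blades:
Answer: \frac{268}{27} + \frac{103}{6} e_{12}


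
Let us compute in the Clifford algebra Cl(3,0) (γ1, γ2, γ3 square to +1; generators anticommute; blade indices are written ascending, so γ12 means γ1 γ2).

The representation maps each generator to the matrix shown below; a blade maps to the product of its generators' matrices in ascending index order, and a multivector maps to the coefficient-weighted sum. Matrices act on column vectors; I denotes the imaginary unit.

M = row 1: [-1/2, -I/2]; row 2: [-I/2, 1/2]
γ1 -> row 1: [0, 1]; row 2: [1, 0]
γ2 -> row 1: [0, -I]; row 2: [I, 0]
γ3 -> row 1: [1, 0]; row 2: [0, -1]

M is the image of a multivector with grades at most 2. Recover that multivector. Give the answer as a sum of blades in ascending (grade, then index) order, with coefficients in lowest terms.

Method: 1, rho(γ1), rho(γ2), rho(γ3) form a trace-orthogonal basis of the 2x2 complex matrices (tr(X Y) = 2 if X = Y, else 0), so M = m0*1 + m1*rho(γ1) + m2*rho(γ2) + m3*rho(γ3) with m0 = tr(M)/2 = 0, m1 = tr(M rho(γ1))/2 = -I/2, m2 = tr(M rho(γ2))/2 = 0, m3 = tr(M rho(γ3))/2 = -1/2.
Multiplying table entries, the bivector images are rho(γ12) = I*rho(γ3), rho(γ13) = -I*rho(γ2), rho(γ23) = I*rho(γ1); with real blade coefficients the real parts of m0..m3 are the coefficients of 1, γ1, γ2, γ3 and the imaginary parts give the bivectors (γ23: Im m1, γ13: -Im m2, γ12: Im m3).
Answer: -1/2*γ3 - 1/2*γ23


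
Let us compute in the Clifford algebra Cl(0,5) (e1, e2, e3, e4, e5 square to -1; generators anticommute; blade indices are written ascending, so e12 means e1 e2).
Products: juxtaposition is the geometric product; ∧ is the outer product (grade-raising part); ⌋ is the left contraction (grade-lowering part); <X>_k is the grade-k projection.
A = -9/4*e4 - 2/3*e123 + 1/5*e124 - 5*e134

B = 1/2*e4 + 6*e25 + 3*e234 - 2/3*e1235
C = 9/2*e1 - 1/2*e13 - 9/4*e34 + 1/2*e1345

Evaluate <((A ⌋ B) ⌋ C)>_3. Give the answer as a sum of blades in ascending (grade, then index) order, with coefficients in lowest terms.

step 1: 9/8 + 4/9*e5 + 27/4*e23
step 2: 81/16*e1 - 9/16*e13 - 81/32*e34 + 2/9*e134 + 9/16*e1345
step 3: 2/9*e134
Answer: 2/9*e134


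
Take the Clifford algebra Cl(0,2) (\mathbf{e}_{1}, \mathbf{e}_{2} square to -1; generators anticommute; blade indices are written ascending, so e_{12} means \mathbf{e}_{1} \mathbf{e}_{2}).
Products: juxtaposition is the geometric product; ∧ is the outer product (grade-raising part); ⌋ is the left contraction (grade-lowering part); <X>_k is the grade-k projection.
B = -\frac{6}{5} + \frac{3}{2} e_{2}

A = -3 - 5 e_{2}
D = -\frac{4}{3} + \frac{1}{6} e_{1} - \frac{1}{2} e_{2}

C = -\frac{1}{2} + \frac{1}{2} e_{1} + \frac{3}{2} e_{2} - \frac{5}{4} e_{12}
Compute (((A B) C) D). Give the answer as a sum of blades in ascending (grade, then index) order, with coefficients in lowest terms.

step 1: \frac{111}{10} + \frac{3}{2} e_{2}
step 2: -\frac{39}{5} + \frac{147}{40} e_{1} + \frac{159}{10} e_{2} - \frac{117}{8} e_{12}
step 3: \frac{1419}{80} - \frac{1081}{80} e_{1} - \frac{1579}{80} e_{2} + \frac{1201}{80} e_{12}
Answer: \frac{1419}{80} - \frac{1081}{80} e_{1} - \frac{1579}{80} e_{2} + \frac{1201}{80} e_{12}


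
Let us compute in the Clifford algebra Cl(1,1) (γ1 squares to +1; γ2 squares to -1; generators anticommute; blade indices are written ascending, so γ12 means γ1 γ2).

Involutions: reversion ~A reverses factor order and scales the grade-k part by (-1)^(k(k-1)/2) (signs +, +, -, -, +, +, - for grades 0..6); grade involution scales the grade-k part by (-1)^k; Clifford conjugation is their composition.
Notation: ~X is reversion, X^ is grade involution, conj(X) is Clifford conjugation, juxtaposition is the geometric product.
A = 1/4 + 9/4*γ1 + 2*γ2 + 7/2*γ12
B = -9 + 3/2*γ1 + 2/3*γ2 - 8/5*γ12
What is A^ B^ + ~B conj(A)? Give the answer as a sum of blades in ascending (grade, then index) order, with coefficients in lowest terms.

first term: -697/120 + 3049/120*γ1 + 1601/60*γ2 - 167/5*γ12
second term: -1187/120 + 2579/120*γ1 + 991/60*γ2 + 152/5*γ12
Answer: -157/10 + 469/10*γ1 + 216/5*γ2 - 3*γ12


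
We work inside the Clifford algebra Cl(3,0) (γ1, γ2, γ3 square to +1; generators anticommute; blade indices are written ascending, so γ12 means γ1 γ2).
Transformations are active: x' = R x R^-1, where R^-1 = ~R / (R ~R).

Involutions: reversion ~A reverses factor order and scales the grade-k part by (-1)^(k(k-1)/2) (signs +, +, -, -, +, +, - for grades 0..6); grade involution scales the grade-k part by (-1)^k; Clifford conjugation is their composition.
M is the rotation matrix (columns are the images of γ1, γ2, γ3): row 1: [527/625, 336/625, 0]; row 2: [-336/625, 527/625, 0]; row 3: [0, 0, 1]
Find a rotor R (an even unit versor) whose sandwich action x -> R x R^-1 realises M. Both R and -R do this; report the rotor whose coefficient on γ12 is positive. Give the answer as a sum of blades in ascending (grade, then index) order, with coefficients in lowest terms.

Method: write R = a + b12*γ12 + b13*γ13 + b23*γ23 with a^2 + b12^2 + b13^2 + b23^2 = 1 (so R^-1 = ~R). Expanding the columns R e_j ~R gives tr M = 4a^2 - 1 and, from the antisymmetric part, M21 - M12 = -4a*b12, M13 - M31 = 4a*b13, M32 - M23 = -4a*b23.
Here tr M = 1679/625, so a^2 = (1 + tr M)/4 = 576/625 and a = ±24/25. Taking a = 24/25: M21 - M12 = -672/625, M13 - M31 = 0, M32 - M23 = 0, giving b12 = 7/25, b13 = 0, b23 = 0, i.e. R = 24/25 + 7/25*γ12.
Its γ12 coefficient is already positive.
Answer: 24/25 + 7/25*γ12. Key observation: the double cover Spin(3) -> SO(3) sends R and -R to the same matrix (trace 1679/625 here), so the stated sign of the γ12 coefficient is what selects one sheet.


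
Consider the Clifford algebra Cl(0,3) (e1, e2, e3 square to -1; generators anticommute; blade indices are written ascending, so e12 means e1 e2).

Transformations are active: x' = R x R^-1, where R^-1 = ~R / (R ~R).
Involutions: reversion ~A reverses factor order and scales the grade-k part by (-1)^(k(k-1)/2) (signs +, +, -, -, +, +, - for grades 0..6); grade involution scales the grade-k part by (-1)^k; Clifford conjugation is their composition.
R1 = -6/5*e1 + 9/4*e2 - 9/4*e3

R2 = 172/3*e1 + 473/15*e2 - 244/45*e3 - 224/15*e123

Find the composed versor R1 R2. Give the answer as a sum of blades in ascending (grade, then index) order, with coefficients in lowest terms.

Distribute over the terms of R1 (each basis-blade product reordered to ascending indices, repeated generators contracted through their squares):
(-6/5*e1) R2 = 344/5 - 946/25*e12 + 488/75*e13 - 448/25*e23
(9/4*e2) R2 = -1419/20 - 129*e12 - 168/5*e13 - 61/5*e23
(-9/4*e3) R2 = -61/5 - 168/5*e12 + 129*e13 + 1419/20*e23
Summing the partial products and collecting blades:
Answer: -287/20 - 5011/25*e12 + 7643/75*e13 + 4083/100*e23


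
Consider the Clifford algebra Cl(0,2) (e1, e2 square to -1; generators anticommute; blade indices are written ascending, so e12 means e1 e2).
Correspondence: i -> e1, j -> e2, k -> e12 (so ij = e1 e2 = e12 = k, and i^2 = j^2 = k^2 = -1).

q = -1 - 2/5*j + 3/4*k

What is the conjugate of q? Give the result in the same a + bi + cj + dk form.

In blades: q = -1 - 2/5*e2 + 3/4*e12.
Conjugation here is Clifford conjugation: the scalar is fixed and the grade-1 and grade-2 blades all flip sign, giving -1 + 2/5*e2 - 3/4*e12; translating back:
Answer: -1 + 2/5*j - 3/4*k


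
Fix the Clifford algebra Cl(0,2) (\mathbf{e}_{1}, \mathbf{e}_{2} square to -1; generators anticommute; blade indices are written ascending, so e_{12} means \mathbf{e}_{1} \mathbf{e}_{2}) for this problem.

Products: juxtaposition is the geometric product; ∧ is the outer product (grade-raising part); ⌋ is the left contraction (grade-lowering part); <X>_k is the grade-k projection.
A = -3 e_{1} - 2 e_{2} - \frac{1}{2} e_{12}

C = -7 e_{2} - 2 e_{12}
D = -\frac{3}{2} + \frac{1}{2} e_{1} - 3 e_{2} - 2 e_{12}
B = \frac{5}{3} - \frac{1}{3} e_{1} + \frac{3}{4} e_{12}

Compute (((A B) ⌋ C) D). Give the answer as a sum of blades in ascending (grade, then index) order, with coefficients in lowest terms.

step 1: -\frac{5}{8} - \frac{13}{2} e_{1} - \frac{11}{12} e_{2} - \frac{3}{2} e_{12}
step 2: -\frac{113}{12} + \frac{11}{6} e_{1} - \frac{69}{8} e_{2} + \frac{5}{4} e_{12}
step 3: -\frac{61}{6} + \frac{325}{24} e_{1} + \frac{2183}{48} e_{2} + \frac{757}{48} e_{12}
Answer: -\frac{61}{6} + \frac{325}{24} e_{1} + \frac{2183}{48} e_{2} + \frac{757}{48} e_{12}


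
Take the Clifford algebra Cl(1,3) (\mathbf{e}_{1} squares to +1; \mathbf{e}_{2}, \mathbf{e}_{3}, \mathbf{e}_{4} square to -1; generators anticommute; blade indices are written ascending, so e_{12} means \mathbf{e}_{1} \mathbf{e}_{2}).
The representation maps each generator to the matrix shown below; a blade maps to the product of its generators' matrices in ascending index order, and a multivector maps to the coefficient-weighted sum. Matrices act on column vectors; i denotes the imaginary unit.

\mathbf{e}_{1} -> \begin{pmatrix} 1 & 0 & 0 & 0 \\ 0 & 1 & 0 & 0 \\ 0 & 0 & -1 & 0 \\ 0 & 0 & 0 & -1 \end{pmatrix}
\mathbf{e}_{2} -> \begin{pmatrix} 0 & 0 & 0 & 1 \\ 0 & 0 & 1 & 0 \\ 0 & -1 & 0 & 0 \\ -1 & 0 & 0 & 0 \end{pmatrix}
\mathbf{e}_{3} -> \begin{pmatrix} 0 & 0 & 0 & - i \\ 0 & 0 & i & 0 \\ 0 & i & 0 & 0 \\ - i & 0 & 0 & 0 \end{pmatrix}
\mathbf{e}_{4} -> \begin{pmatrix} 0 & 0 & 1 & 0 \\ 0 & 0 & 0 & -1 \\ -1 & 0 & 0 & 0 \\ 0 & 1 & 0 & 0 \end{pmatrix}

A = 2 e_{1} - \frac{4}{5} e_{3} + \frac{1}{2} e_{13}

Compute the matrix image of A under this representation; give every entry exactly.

Bivector images (products of the table entries): rho(e_{13}) = rho(\mathbf{e}_{1})rho(\mathbf{e}_{3}) = \begin{pmatrix} 0 & 0 & 0 & - i \\ 0 & 0 & i & 0 \\ 0 & - i & 0 & 0 \\ i & 0 & 0 & 0 \end{pmatrix}.
M = (2)*rho(e_{1}) + (-\frac{4}{5})*rho(e_{3}) + (\frac{1}{2})*rho(e_{13}), summed entrywise:
Answer: \begin{pmatrix} 2 & 0 & 0 & \frac{3 i}{10} \\ 0 & 2 & - \frac{3 i}{10} & 0 \\ 0 & - \frac{13 i}{10} & -2 & 0 \\ \frac{13 i}{10} & 0 & 0 & -2 \end{pmatrix}


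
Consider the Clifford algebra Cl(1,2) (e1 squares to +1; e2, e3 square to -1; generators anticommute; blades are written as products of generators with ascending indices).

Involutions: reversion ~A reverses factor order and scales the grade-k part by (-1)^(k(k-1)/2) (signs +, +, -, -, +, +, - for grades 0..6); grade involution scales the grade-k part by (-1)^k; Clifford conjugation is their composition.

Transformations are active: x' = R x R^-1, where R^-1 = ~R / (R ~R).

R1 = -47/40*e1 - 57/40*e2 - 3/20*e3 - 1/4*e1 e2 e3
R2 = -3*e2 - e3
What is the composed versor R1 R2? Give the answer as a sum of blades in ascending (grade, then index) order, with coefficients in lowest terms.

Distribute over the terms of R2 (each basis-blade product reordered to ascending indices, repeated generators contracted through their squares):
R1 (-3*e2) = -171/40 + 141/40*e1 e2 + 3/4*e1 e3 - 9/20*e2 e3
R1 (-e3) = -3/20 - 1/4*e1 e2 + 47/40*e1 e3 + 57/40*e2 e3
Summing the partial products and collecting blades:
Answer: -177/40 + 131/40*e1 e2 + 77/40*e1 e3 + 39/40*e2 e3


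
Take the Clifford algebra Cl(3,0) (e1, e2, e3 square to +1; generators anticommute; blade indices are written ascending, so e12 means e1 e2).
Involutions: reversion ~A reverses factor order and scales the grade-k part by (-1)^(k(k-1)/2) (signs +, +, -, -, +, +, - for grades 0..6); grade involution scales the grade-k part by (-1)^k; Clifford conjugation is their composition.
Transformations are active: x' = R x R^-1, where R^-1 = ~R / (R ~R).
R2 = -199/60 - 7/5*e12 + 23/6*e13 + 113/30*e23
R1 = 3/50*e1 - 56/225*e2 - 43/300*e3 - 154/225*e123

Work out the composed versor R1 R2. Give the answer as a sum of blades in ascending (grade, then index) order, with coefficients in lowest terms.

Distribute over the terms of R1 (each basis-blade product reordered to ascending indices, repeated generators contracted through their squares):
(3/50*e1) R2 = -199/1000*e1 - 21/250*e2 + 23/100*e3 + 113/500*e123
(-56/225*e2) R2 = -392/1125*e1 + 2786/3375*e2 - 3164/3375*e3 + 644/675*e123
(-43/300*e3) R2 = 989/1800*e1 + 4859/9000*e2 + 8557/18000*e3 + 301/1500*e123
(-154/225*e123) R2 = 8701/3375*e1 - 1771/675*e2 - 1078/1125*e3 + 15323/6750*e123
Summing the partial products and collecting blades:
Answer: 34831/13500*e1 - 4027/3000*e2 - 64277/54000*e3 + 24643/6750*e123


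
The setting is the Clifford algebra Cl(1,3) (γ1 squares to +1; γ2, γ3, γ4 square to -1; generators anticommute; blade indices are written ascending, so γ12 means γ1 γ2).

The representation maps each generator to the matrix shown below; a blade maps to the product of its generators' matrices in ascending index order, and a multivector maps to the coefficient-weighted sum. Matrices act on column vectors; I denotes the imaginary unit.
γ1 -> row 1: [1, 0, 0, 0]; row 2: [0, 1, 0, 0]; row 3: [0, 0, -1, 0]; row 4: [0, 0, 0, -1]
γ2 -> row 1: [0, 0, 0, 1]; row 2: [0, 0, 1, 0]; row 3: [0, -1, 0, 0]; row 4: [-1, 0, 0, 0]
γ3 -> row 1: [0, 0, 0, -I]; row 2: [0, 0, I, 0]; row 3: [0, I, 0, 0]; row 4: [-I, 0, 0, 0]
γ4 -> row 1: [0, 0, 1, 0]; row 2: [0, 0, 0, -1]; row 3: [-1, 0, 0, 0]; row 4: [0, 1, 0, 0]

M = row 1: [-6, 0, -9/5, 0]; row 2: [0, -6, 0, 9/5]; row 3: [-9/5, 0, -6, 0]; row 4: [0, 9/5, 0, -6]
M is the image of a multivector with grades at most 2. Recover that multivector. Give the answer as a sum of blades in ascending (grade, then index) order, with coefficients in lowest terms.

Method: the blade images are trace-orthogonal — tr(rho(e_A) rho(e_B)^-1) = 4 if A = B and 0 otherwise — and rho(e_A)^-1 = (e_A)^2 * rho(e_A) with (e_A)^2 = +1 or -1, so the coefficient of e_A in the preimage is (e_A)^2 * tr(M rho(e_A))/4.
Nonzero projections over blades of grade <= 2: 1: (1)^2 = +1, tr(M 1) = -24, coefficient -6; γ14: (γ14)^2 = +1, tr(M rho(γ14)) = -36/5, coefficient -9/5. Every other blade of grade <= 2 projects to 0.
Answer: -6 - 9/5*γ14


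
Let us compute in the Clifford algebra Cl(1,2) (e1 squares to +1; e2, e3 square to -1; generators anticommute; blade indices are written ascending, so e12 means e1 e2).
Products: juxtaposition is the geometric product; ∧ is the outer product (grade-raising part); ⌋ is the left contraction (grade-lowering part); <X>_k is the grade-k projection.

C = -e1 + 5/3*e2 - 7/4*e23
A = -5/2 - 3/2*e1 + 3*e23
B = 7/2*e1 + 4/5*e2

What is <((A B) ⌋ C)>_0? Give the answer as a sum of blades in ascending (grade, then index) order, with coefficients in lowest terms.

step 1: -21/4 - 35/4*e1 - 2*e2 + 12/5*e3 - 6/5*e12 + 21/2*e123
step 2: 145/12 + 21/4*e1 - 259/20*e2 - 7/2*e3 + 147/16*e23
step 3: 145/12
Answer: 145/12


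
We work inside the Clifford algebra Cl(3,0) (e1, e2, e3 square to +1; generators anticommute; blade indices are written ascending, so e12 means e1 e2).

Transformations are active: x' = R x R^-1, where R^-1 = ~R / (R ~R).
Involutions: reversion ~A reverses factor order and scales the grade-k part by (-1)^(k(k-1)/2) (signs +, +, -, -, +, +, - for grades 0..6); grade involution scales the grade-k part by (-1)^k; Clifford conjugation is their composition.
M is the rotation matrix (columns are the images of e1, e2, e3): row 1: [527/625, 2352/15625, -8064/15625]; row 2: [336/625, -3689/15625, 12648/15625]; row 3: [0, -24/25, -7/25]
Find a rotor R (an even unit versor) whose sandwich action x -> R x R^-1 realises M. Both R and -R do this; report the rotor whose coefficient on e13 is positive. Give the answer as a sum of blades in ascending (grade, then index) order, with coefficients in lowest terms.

Method: write R = a + b12*e12 + b13*e13 + b23*e23 with a^2 + b12^2 + b13^2 + b23^2 = 1 (so R^-1 = ~R). Expanding the columns R e_j ~R gives tr M = 4a^2 - 1 and, from the antisymmetric part, M21 - M12 = -4a*b12, M13 - M31 = 4a*b13, M32 - M23 = -4a*b23.
Here tr M = 5111/15625, so a^2 = (1 + tr M)/4 = 5184/15625 and a = ±72/125. Taking a = 72/125: M21 - M12 = 6048/15625, M13 - M31 = -8064/15625, M32 - M23 = -27648/15625, giving b12 = -21/125, b13 = -28/125, b23 = 96/125, i.e. R = 72/125 - 21/125*e12 - 28/125*e13 + 96/125*e23.
Its e13 coefficient is negative, so report the other preimage -R.
Answer: -72/125 + 21/125*e12 + 28/125*e13 - 96/125*e23. Note: both R and -R realise this M (trace 5111/15625); the covering map identifies them, and the e13-coefficient sign is the tie-breaker.


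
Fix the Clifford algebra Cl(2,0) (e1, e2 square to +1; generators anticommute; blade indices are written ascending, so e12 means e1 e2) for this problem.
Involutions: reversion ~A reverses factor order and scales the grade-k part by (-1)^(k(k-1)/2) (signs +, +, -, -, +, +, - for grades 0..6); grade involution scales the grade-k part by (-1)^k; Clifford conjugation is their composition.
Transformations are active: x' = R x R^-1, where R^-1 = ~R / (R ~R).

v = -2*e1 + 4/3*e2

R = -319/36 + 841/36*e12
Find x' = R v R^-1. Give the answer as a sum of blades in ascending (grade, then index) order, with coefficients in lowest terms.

~R = -319/36 - 841/36*e12, and R ~R = 404521/648, so R^-1 = ~R / (404521/648).
R v = 2639/54*e1 + 1885/54*e2
Answer: 68/111*e1 - 86/37*e2


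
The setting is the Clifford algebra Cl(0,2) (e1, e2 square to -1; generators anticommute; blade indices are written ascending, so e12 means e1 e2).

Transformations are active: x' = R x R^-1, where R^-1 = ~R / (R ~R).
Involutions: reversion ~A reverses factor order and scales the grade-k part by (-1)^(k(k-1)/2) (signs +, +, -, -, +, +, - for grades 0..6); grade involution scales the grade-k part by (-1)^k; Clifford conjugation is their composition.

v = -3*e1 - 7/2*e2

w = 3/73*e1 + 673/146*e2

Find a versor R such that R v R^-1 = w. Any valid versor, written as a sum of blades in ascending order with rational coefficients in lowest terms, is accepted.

R = v + w = -216/73*e1 + 81/73*e2 works: the equal norms (-85/4) guarantee its sandwich swaps v into w.
Answer: -216/73*e1 + 81/73*e2


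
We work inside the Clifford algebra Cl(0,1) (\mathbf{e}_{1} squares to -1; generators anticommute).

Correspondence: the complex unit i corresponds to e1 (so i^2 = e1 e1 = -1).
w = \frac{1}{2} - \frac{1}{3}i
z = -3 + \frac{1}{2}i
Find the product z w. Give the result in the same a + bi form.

In blades: z = -3 + \frac{1}{2} e_{1}, w = \frac{1}{2} - \frac{1}{3} e_{1}.
Distribute z over w term by term (generator squares from the signature, products reordered to ascending indices): (-3)*w = -\frac{3}{2} + e_{1}; (\frac{1}{2} e_{1})*w = \frac{1}{6} + \frac{1}{4} e_{1}.
Sum: -\frac{4}{3} + \frac{5}{4} e_{1}; translating back through the correspondence:
Answer: -\frac{4}{3} + \frac{5}{4}i


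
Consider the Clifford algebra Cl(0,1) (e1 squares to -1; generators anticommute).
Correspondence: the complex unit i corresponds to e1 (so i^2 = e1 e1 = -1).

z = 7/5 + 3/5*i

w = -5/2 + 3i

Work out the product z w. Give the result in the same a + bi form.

In blades: z = 7/5 + 3/5*e1, w = -5/2 + 3*e1.
Distribute z over w term by term (generator squares from the signature, products reordered to ascending indices): (7/5)*w = -7/2 + 21/5*e1; (3/5*e1)*w = -9/5 - 3/2*e1.
Sum: -53/10 + 27/10*e1; translating back through the correspondence:
Answer: -53/10 + 27/10*i


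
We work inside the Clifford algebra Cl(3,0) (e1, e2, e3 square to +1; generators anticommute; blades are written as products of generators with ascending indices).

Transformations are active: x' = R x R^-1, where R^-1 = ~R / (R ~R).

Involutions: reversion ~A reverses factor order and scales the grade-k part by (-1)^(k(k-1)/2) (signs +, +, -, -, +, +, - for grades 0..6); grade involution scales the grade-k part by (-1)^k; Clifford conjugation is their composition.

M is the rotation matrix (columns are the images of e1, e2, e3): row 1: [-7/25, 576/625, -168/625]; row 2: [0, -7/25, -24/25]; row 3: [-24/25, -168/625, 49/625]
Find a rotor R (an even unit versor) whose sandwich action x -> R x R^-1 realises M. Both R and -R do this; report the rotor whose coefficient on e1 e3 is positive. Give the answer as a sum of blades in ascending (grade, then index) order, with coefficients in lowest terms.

Method: write R = a + b12*e1 e2 + b13*e1 e3 + b23*e2 e3 with a^2 + b12^2 + b13^2 + b23^2 = 1 (so R^-1 = ~R). Expanding the columns R e_j ~R gives tr M = 4a^2 - 1 and, from the antisymmetric part, M21 - M12 = -4a*b12, M13 - M31 = 4a*b13, M32 - M23 = -4a*b23.
Here tr M = -301/625, so a^2 = (1 + tr M)/4 = 81/625 and a = ±9/25. Taking a = 9/25: M21 - M12 = -576/625, M13 - M31 = 432/625, M32 - M23 = 432/625, giving b12 = 16/25, b13 = 12/25, b23 = -12/25, i.e. R = 9/25 + 16/25*e1 e2 + 12/25*e1 e3 - 12/25*e2 e3.
Its e1 e3 coefficient is already positive.
Answer: 9/25 + 16/25*e1 e2 + 12/25*e1 e3 - 12/25*e2 e3. Uniqueness: Spin(3) -> SO(3) maps R and -R to the same rotation of trace -301/625; fixing the sign of the e1 e3 coefficient removes the ambiguity.


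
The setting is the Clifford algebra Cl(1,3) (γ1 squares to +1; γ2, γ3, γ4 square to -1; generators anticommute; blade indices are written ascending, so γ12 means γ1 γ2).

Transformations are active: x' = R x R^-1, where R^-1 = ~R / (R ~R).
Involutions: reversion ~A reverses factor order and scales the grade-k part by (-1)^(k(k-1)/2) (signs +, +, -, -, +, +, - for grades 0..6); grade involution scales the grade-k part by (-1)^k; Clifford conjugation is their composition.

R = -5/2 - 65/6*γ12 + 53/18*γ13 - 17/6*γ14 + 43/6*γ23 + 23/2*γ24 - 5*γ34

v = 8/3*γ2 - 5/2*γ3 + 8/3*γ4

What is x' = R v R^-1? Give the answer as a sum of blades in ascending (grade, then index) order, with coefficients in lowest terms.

~R = -5/2 + 65/6*γ12 - 53/18*γ13 + 17/6*γ14 - 43/6*γ23 - 23/2*γ24 + 5*γ34, and R ~R = 6545/81, so R^-1 = ~R / (6545/81).
R v = 1577/36*γ1 - 233/12*γ2 + 1393/36*γ3 + 73/2*γ4 + 2077/108*γ123 - 64/3*γ124 + 83/108*γ134 + 1243/36*γ234
Answer: -7156/1309*γ1 - 11155/3927*γ2 - 60471/13090*γ3 - 89867/19635*γ4


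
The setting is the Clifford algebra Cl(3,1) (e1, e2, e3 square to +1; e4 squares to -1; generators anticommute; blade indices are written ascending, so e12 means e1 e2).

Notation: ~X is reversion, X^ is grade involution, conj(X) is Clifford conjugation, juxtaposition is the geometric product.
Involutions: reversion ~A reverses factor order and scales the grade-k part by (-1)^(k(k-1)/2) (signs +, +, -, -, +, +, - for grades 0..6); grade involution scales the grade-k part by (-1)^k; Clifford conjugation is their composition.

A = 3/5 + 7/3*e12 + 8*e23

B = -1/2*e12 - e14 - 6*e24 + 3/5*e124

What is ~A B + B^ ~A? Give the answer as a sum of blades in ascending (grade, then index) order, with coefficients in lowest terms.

first term: -7/6 + 7/5*e4 - 3/10*e12 - 4*e13 + 67/5*e14 - 89/15*e24 - 48*e34 + 9/25*e124 + 24/5*e134 + 8*e1234
second term: -7/6 - 7/5*e4 - 3/10*e12 + 4*e13 - 73/5*e14 - 19/15*e24 + 48*e34 - 9/25*e124 + 24/5*e134 + 8*e1234
Answer: -7/3 - 3/5*e12 - 6/5*e14 - 36/5*e24 + 48/5*e134 + 16*e1234


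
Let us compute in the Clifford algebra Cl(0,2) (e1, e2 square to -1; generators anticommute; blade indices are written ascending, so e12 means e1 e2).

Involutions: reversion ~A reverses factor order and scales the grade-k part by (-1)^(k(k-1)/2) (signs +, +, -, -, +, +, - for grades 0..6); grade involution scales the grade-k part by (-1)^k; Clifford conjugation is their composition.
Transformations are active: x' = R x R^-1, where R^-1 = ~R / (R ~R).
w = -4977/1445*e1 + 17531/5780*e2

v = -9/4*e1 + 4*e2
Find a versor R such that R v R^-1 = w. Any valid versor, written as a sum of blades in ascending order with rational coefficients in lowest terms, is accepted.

Sketch: the shared square -337/16 makes R = v + w = -32913/5780*e1 + 40651/5780*e2 the natural versor; its sandwich fixes that direction, negates (v - w)/2, and sends v to w.
Answer: -32913/5780*e1 + 40651/5780*e2


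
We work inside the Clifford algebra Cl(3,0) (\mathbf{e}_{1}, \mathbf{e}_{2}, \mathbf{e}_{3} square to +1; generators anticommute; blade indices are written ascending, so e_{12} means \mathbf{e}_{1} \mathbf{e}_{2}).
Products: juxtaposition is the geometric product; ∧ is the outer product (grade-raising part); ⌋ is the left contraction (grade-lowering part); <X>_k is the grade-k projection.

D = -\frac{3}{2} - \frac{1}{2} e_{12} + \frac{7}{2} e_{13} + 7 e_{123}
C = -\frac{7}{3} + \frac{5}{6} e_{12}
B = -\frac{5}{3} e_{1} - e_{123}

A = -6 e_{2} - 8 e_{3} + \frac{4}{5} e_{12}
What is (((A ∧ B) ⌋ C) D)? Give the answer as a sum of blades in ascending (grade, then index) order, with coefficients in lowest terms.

step 1: -10 e_{12} - \frac{40}{3} e_{13}
step 2: \frac{25}{3}
step 3: -\frac{25}{2} - \frac{25}{6} e_{12} + \frac{175}{6} e_{13} + \frac{175}{3} e_{123}
Answer: -\frac{25}{2} - \frac{25}{6} e_{12} + \frac{175}{6} e_{13} + \frac{175}{3} e_{123}


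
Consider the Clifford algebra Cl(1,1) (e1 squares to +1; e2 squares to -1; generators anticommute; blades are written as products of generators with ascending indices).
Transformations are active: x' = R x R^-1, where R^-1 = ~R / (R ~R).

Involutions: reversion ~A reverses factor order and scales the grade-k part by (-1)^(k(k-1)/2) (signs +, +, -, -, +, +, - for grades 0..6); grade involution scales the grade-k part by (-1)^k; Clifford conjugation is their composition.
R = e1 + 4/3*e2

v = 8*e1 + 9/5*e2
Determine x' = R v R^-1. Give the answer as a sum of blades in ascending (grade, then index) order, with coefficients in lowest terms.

~R = e1 + 4/3*e2, and R ~R = -7/9, so R^-1 = ~R / (-7/9).
R v = 28/5 - 133/15*e1 e2
Answer: -112/5*e1 - 21*e2


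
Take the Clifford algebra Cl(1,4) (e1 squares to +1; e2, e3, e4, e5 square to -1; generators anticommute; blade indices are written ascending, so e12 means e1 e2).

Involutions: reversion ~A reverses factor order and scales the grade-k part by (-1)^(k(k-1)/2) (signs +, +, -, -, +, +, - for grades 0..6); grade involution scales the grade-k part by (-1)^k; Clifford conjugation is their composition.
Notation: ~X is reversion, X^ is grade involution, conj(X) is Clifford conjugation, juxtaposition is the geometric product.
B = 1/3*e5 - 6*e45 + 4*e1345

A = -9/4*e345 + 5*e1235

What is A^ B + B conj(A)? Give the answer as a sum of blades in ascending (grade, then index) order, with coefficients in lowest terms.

first term: -9*e1 + 27/2*e3 - 20*e24 - 3/4*e34 - 5/3*e123 - 30*e1234
second term: -9*e1 - 27/2*e3 + 20*e24 + 3/4*e34 + 5/3*e123 + 30*e1234
Answer: -18*e1


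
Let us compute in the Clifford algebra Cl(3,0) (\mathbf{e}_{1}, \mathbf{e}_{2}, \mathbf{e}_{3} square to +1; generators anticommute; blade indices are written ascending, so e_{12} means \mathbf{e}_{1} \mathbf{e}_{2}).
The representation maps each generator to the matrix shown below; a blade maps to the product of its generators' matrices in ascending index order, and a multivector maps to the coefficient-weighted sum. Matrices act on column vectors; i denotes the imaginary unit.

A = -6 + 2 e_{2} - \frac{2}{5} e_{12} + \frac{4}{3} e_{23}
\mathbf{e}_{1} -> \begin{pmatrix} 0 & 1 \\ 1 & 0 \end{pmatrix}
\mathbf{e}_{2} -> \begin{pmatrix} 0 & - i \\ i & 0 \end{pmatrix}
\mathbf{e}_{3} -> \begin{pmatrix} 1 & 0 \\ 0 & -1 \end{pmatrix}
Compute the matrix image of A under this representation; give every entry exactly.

Bivector images (products of the table entries): rho(e_{12}) = rho(\mathbf{e}_{1})rho(\mathbf{e}_{2}) = \begin{pmatrix} i & 0 \\ 0 & - i \end{pmatrix}; rho(e_{23}) = rho(\mathbf{e}_{2})rho(\mathbf{e}_{3}) = \begin{pmatrix} 0 & i \\ i & 0 \end{pmatrix}.
M = (-6)*1 + (2)*rho(e_{2}) + (-\frac{2}{5})*rho(e_{12}) + (\frac{4}{3})*rho(e_{23}), summed entrywise (1 is the identity matrix):
Answer: \begin{pmatrix} -6 - \frac{2 i}{5} & - \frac{2 i}{3} \\ \frac{10 i}{3} & -6 + \frac{2 i}{5} \end{pmatrix}


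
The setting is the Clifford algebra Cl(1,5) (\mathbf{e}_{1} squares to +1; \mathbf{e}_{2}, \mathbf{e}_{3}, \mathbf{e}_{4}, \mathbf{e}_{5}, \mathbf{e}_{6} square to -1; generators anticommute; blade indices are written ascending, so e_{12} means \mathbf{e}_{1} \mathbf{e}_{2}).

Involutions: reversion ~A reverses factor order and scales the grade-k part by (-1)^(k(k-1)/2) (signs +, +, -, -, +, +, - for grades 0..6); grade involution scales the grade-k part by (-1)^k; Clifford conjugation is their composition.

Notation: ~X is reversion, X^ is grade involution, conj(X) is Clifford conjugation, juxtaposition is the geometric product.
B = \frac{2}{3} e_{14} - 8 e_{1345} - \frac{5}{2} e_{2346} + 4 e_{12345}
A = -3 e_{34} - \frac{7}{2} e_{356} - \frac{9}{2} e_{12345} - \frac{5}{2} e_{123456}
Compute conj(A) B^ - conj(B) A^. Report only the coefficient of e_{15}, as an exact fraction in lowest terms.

first term: -18 - 36 e_{2} + 10 e_{6} - 2 e_{13} + \frac{121}{4} e_{15} - \frac{25}{2} e_{26} + 12 e_{125} + 28 e_{146} + \frac{45}{4} e_{156} + 3 e_{235} - \frac{35}{4} e_{245} - 14 e_{1246} + \frac{5}{3} e_{2356} + \frac{7}{3} e_{13456}
second term: -18 - 36 e_{2} + 10 e_{6} + 2 e_{13} - \frac{121}{4} e_{15} + \frac{25}{2} e_{26} - 12 e_{125} - 28 e_{146} - \frac{45}{4} e_{156} - 3 e_{235} + \frac{35}{4} e_{245} - 14 e_{1246} + \frac{5}{3} e_{2356} + \frac{7}{3} e_{13456}
Answer: \frac{121}{2}


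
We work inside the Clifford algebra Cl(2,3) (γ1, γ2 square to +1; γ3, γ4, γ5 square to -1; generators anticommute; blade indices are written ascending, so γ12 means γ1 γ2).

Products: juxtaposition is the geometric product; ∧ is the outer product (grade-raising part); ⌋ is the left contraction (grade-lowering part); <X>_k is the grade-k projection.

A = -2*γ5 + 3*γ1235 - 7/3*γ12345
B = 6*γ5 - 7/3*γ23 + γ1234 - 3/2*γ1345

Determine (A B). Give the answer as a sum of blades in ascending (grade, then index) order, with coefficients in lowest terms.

step 1: 12 + 7/2*γ2 - 7/3*γ5 - 7*γ15 + 9/2*γ24 + 3*γ45 - 18*γ123 + 3*γ134 + 49/9*γ145 + 14/3*γ235 + 14*γ1234 - 2*γ12345
Answer: 12 + 7/2*γ2 - 7/3*γ5 - 7*γ15 + 9/2*γ24 + 3*γ45 - 18*γ123 + 3*γ134 + 49/9*γ145 + 14/3*γ235 + 14*γ1234 - 2*γ12345


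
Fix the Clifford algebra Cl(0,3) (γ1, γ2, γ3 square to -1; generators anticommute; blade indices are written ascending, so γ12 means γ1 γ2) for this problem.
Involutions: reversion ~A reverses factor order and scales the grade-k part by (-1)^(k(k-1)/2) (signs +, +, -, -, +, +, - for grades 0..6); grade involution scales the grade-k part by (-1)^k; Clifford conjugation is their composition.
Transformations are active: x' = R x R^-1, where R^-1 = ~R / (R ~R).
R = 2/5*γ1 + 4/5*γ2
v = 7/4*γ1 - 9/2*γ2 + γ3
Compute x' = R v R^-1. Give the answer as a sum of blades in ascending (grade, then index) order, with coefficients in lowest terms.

~R = 2/5*γ1 + 4/5*γ2, and R ~R = -4/5, so R^-1 = ~R / (-4/5).
R v = 29/10 - 16/5*γ12 + 2/5*γ13 + 4/5*γ23
Answer: -93/20*γ1 - 13/10*γ2 - γ3


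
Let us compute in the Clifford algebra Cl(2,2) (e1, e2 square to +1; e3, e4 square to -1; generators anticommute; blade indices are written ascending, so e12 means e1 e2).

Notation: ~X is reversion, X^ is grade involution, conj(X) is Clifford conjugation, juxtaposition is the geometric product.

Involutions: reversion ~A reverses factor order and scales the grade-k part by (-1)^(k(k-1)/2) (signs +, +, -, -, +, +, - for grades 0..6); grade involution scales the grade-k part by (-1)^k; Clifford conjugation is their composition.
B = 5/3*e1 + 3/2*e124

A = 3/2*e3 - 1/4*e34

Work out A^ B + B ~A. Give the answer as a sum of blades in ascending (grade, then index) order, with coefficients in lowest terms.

first term: 5/2*e13 + 3/8*e123 - 5/12*e134 - 9/4*e1234
second term: 5/2*e13 + 3/8*e123 + 5/12*e134 - 9/4*e1234
Answer: 5*e13 + 3/4*e123 - 9/2*e1234


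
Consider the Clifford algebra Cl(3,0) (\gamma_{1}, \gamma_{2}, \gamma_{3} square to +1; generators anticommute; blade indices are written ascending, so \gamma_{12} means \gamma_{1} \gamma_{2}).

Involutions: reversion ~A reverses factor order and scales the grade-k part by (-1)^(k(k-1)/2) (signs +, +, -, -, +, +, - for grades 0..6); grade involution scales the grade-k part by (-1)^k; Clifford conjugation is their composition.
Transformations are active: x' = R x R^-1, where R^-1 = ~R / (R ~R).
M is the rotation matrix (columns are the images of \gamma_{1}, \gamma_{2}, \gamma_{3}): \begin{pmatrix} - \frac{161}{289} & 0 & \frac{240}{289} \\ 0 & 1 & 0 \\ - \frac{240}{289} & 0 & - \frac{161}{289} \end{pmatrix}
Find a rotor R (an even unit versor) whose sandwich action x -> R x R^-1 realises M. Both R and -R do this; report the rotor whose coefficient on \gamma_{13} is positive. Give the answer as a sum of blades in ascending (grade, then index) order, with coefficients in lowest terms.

Method: write R = a + b12*\gamma_{12} + b13*\gamma_{13} + b23*\gamma_{23} with a^2 + b12^2 + b13^2 + b23^2 = 1 (so R^-1 = ~R). Expanding the columns R e_j ~R gives tr M = 4a^2 - 1 and, from the antisymmetric part, M21 - M12 = -4a*b12, M13 - M31 = 4a*b13, M32 - M23 = -4a*b23.
Here tr M = -\frac{33}{289}, so a^2 = (1 + tr M)/4 = \frac{64}{289} and a = ±\frac{8}{17}. Taking a = \frac{8}{17}: M21 - M12 = 0, M13 - M31 = \frac{480}{289}, M32 - M23 = 0, giving b12 = 0, b13 = \frac{15}{17}, b23 = 0, i.e. R = \frac{8}{17} + \frac{15}{17} \gamma_{13}.
Its \gamma_{13} coefficient is already positive.
Answer: \frac{8}{17} + \frac{15}{17} \gamma_{13}. Why the constraint matters: R and -R act identically through the sandwich — M has trace -\frac{33}{289} either way — so only the sign condition on \gamma_{13} picks one of the two preimages.


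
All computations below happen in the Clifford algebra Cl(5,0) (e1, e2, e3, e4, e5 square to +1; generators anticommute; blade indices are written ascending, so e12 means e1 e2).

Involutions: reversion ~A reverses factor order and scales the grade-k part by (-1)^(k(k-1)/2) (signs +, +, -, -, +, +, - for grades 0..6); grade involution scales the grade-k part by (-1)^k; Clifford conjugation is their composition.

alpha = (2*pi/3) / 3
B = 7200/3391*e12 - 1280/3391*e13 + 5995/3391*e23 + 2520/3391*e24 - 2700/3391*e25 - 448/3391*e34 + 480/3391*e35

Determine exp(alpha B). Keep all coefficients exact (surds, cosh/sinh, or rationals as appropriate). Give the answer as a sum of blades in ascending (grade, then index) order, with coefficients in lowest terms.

B^2 term by term: the squares give (7200/3391)^2*(e12)^2 + (-1280/3391)^2*(e13)^2 + (5995/3391)^2*(e23)^2 + (2520/3391)^2*(e24)^2 + (-2700/3391)^2*(e25)^2 + (-448/3391)^2*(e34)^2 + (480/3391)^2*(e35)^2 = 51840000/11498881*(-1) + 1638400/11498881*(-1) + 35940025/11498881*(-1) + 6350400/11498881*(-1) + 7290000/11498881*(-1) + 200704/11498881*(-1) + 230400/11498881*(-1) = -9 (each basis 2-blade squares to minus the product of its generators' squares); cross terms between blades sharing an index anticommute and cancel; the commuting (index-disjoint) pairs give grade-4 terms 2*c*c'*(blade product), which cancel blade by blade — e1234: -6451200/11498881 + 6451200/11498881 = 0; e1235: 6912000/11498881 - 6912000/11498881 = 0; e2345: -2419200/11498881 + 2419200/11498881 = 0 — confirming B is simple. So B^2 = -9.
B^2 = -9 — circular case — the even/odd split gives cos and sin: l = 3, alpha*l = 2*pi/3, so exp(alpha B) = cos(2*pi/3) + (sin(2*pi/3)/3)*B = -1/2 + (sqrt(3)/6)*B.
Answer: -1/2 + 1200*sqrt(3)/3391*e12 - 640*sqrt(3)/10173*e13 + 5995*sqrt(3)/20346*e23 + 420*sqrt(3)/3391*e24 - 450*sqrt(3)/3391*e25 - 224*sqrt(3)/10173*e34 + 80*sqrt(3)/3391*e35


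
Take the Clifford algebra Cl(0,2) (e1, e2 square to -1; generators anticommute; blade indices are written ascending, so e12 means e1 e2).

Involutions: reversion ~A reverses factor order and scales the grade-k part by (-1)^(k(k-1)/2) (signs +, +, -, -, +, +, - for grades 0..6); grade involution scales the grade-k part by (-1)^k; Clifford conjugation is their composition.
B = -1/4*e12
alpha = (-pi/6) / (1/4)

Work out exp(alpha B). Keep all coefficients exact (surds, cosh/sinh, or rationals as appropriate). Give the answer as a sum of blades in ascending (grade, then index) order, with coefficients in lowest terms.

B^2 = (-1/4)^2*(e12)^2 = 1/16*(-1) = -1/16 (a basis 2-blade squares to minus the product of its generators' squares).
B^2 = -1/16 — the negative square puts this in the circular regime; l = 1/4, alpha*l = -pi/6, so exp(alpha B) = cos(-pi/6) + (sin(-pi/6)/(1/4))*B = sqrt(3)/2 + (-2)*B.
Answer: sqrt(3)/2 + 1/2*e12


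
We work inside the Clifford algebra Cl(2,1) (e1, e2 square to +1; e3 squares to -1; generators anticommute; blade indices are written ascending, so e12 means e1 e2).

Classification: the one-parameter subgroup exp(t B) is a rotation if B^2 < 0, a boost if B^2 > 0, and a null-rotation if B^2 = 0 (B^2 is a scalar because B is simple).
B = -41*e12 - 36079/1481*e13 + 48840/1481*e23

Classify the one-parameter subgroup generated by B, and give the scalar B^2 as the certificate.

B^2 term by term: the squares give (-41)^2*(e12)^2 + (-36079/1481)^2*(e13)^2 + (48840/1481)^2*(e23)^2 = 1681*(-1) + 1301694241/2193361*(+1) + 2385345600/2193361*(+1) = 0 (each basis 2-blade squares to minus the product of its generators' squares); cross terms between blades sharing an index anticommute and cancel. So B^2 = 0.
Answer: null-rotation, certificate B^2 = 0. One invariant decides it: the square 0 survives every conjugation, and its sign is exactly the classification.
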